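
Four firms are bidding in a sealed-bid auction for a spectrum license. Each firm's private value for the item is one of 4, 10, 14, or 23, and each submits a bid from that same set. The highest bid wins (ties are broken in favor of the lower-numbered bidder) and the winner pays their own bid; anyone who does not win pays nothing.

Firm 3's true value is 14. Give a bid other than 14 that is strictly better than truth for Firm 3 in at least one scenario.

10

Suppose Firm 1 bids 4, Firm 2 bids 4 and Firm 4 bids 4.
Bid 14: wins, pays 14, utility 14 - 14 = 0.
Bid 10: wins, pays 10, utility 14 - 10 = 4.
So bidding 10 beats truth here (4 > 0).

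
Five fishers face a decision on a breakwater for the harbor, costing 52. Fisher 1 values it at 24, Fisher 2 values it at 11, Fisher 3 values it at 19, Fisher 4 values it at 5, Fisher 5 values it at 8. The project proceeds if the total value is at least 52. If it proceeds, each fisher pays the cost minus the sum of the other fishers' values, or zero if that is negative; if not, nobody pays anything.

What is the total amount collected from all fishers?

Total value 67 ≥ cost 52, so it is built.
Fisher 1: others sum to 43; max(0, 52 - 43) = 9.
Fisher 2: others sum to 56; max(0, 52 - 56) = 0.
Fisher 3: others sum to 48; max(0, 52 - 48) = 4.
Fisher 4: others sum to 62; max(0, 52 - 62) = 0.
Fisher 5: others sum to 59; max(0, 52 - 59) = 0.
Total collected = 9 + 0 + 4 + 0 + 0 = 13.

13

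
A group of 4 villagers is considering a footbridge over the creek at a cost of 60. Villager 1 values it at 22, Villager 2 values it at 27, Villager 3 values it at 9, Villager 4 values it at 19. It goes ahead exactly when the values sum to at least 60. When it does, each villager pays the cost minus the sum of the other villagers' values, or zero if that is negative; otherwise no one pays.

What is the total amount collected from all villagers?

17

Total value 77 ≥ cost 60, so it is built.
Villager 1: others sum to 55; max(0, 60 - 55) = 5.
Villager 2: others sum to 50; max(0, 60 - 50) = 10.
Villager 3: others sum to 68; max(0, 60 - 68) = 0.
Villager 4: others sum to 58; max(0, 60 - 58) = 2.
Total collected = 5 + 10 + 0 + 2 = 17.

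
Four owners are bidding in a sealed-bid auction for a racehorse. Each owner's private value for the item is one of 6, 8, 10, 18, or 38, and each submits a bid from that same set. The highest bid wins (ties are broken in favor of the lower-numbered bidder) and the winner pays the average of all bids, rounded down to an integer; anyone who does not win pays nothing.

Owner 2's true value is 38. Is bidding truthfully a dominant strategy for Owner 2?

Consider the case where Owner 1 bids 6, Owner 3 bids 6 and Owner 4 bids 6.
Truthful bid 38: wins, pays 14, utility 38 - 14 = 24.
Bid 8 instead: wins, pays 6, utility 38 - 6 = 32.
Since 32 > 24, bidding 8 is strictly better here, so truthful bidding is not dominant.

No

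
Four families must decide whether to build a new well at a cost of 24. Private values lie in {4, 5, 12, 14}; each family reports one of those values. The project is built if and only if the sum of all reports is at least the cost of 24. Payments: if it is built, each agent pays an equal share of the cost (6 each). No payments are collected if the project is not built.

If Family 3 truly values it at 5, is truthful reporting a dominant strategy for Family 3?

Check each profile of the others' reports and compare truth against every alternative report.
Others report (4, 4, 12): truth gives -1, best alternative gives -1.
Others report (4, 4, 14): truth gives -1, best alternative gives -1.
Others report (4, 5, 12): truth gives -1, best alternative gives -1.
Others report (4, 5, 14): truth gives -1, best alternative gives -1.
Others report (4, 12, 4): truth gives -1, best alternative gives -1.
Others report (4, 12, 5): truth gives -1, best alternative gives -1.
(Remaining 58 profiles checked similarly; truth is weakly best in each.)
In every case the truthful report is at least as good as any alternative, so it is a dominant strategy.

Yes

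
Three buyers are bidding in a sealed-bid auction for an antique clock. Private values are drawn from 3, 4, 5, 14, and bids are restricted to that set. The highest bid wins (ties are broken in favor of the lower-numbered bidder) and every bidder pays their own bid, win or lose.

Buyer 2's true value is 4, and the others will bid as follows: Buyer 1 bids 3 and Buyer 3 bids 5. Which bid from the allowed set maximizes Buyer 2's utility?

5

Bid 3: loses but pays 3, utility -3.
Bid 4: loses but pays 4, utility -4.
Bid 5: wins, pays 5, utility 4 - 5 = -1.
Bid 14: wins, pays 14, utility 4 - 14 = -10.
The best choice is 5 with utility -1.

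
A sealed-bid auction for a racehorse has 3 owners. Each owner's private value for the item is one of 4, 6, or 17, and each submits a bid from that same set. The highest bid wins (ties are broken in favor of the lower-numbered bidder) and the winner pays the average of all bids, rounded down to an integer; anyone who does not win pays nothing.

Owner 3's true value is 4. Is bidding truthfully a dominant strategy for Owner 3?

Yes

Check each profile of the others' bids and compare truth against every alternative bid.
Others bid (4, 4): truth gives 0, best alternative gives 0.
Others bid (4, 6): truth gives 0, best alternative gives 0.
Others bid (4, 17): truth gives 0, best alternative gives 0.
Others bid (6, 4): truth gives 0, best alternative gives 0.
Others bid (6, 6): truth gives 0, best alternative gives 0.
Others bid (6, 17): truth gives 0, best alternative gives 0.
(Remaining 3 profiles checked similarly; truth is weakly best in each.)
In every case the truthful bid is at least as good as any alternative, so it is a dominant strategy.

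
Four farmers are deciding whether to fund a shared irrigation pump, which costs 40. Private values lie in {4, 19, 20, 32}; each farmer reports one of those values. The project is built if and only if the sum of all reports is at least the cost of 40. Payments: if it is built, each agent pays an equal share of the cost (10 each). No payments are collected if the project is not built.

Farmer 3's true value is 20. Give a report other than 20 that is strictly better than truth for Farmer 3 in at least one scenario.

Suppose Farmer 1 reports 4, Farmer 2 reports 4 and Farmer 4 reports 4.
Report 20: project not built, utility 0.
Report 32: project built, pays 10, utility 20 - 10 = 10.
So reporting 32 beats truth here (10 > 0).

32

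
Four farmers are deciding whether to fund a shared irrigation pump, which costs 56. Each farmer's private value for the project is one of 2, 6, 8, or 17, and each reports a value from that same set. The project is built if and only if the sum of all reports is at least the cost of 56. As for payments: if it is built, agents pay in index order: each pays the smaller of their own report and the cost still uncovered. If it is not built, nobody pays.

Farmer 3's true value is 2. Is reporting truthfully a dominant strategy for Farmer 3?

Check each profile of the others' reports and compare truth against every alternative report.
Others report (17, 17, 17): truth gives 0, best alternative gives -4.
Others report (2, 2, 2): truth gives 0, best alternative gives 0.
Others report (2, 2, 6): truth gives 0, best alternative gives 0.
Others report (2, 2, 8): truth gives 0, best alternative gives 0.
Others report (2, 2, 17): truth gives 0, best alternative gives 0.
Others report (2, 6, 2): truth gives 0, best alternative gives 0.
(Remaining 58 profiles checked similarly; truth is weakly best in each.)
In every case the truthful report is at least as good as any alternative, so it is a dominant strategy.

Yes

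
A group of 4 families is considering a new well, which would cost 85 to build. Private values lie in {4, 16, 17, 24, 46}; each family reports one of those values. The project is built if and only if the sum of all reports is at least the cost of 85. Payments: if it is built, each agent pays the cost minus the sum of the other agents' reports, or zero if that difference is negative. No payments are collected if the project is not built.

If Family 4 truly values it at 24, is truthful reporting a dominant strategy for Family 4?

Yes

Check each profile of the others' reports and compare truth against every alternative report.
Others report (4, 46, 46): truth gives 24, best alternative gives 24.
Others report (16, 24, 46): truth gives 24, best alternative gives 24.
Others report (16, 46, 24): truth gives 24, best alternative gives 24.
Others report (16, 46, 46): truth gives 24, best alternative gives 24.
Others report (17, 24, 46): truth gives 24, best alternative gives 24.
Others report (17, 46, 24): truth gives 24, best alternative gives 24.
(Remaining 119 profiles checked similarly; truth is weakly best in each.)
In every case the truthful report is at least as good as any alternative, so it is a dominant strategy.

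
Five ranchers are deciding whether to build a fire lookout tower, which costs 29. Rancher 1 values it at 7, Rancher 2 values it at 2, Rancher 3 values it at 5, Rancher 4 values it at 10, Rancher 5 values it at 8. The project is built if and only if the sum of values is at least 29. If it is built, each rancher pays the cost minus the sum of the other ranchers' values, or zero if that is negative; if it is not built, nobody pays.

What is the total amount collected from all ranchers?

18

Total value 32 ≥ cost 29, so it is built.
Rancher 1: others sum to 25; max(0, 29 - 25) = 4.
Rancher 2: others sum to 30; max(0, 29 - 30) = 0.
Rancher 3: others sum to 27; max(0, 29 - 27) = 2.
Rancher 4: others sum to 22; max(0, 29 - 22) = 7.
Rancher 5: others sum to 24; max(0, 29 - 24) = 5.
Total collected = 4 + 0 + 2 + 7 + 5 = 18.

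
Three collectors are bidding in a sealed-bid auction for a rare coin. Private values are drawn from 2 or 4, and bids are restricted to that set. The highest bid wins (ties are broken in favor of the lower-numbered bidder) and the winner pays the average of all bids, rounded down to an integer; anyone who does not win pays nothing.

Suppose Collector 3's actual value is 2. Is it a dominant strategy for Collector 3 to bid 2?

Check each profile of the others' bids and compare truth against every alternative bid.
Others bid (2, 2): truth gives 0, best alternative gives 0.
Others bid (2, 4): truth gives 0, best alternative gives 0.
Others bid (4, 2): truth gives 0, best alternative gives 0.
Others bid (4, 4): truth gives 0, best alternative gives 0.
In every case the truthful bid is at least as good as any alternative, so it is a dominant strategy.

Yes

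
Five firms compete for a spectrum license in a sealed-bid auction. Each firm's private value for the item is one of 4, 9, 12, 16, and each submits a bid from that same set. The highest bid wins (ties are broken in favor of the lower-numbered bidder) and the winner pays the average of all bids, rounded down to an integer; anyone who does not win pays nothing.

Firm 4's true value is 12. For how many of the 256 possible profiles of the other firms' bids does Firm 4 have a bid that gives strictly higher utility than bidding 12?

Others bid (4, 4, 4, 16): truth gives 0; bid 16 gives 4 > 0. Violating.
Others bid (4, 4, 9, 16): truth gives 0; bid 16 gives 3 > 0. Violating.
Others bid (4, 4, 12, 4): truth gives 0; bid 16 gives 4 > 0. Violating.
Others bid (4, 4, 12, 9): truth gives 0; bid 16 gives 3 > 0. Violating.
Others bid (4, 4, 4, 4): truth gives 7; no alternative beats it.
Others bid (4, 4, 4, 9): truth gives 6; no alternative beats it.
(Checking all 256 profiles: 69 have a profitable deviation, 187 do not.)

69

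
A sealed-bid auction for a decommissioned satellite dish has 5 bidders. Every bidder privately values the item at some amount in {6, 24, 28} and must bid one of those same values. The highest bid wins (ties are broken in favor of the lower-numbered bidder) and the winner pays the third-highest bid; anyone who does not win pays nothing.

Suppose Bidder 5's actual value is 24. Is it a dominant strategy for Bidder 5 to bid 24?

No

Consider the case where Bidder 1 bids 6, Bidder 2 bids 6, Bidder 3 bids 6 and Bidder 4 bids 24.
Truthful bid 24: loses, pays 0, utility 0.
Bid 28 instead: wins, pays 6, utility 24 - 6 = 18.
Since 18 > 0, bidding 28 is strictly better here, so truthful bidding is not dominant.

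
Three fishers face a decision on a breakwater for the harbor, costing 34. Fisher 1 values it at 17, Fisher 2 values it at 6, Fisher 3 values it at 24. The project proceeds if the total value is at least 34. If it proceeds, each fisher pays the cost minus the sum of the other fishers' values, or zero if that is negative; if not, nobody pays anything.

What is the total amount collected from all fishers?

15

Total value 47 ≥ cost 34, so it is built.
Fisher 1: others sum to 30; max(0, 34 - 30) = 4.
Fisher 2: others sum to 41; max(0, 34 - 41) = 0.
Fisher 3: others sum to 23; max(0, 34 - 23) = 11.
Total collected = 4 + 0 + 11 = 15.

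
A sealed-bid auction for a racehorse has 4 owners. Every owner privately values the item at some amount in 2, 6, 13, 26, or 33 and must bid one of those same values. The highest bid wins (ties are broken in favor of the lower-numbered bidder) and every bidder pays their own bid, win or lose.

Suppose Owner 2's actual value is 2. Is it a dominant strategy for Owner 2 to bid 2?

Check each profile of the others' bids and compare truth against every alternative bid.
Others bid (2, 2, 13): truth gives -2, best alternative gives -6.
Others bid (2, 2, 26): truth gives -2, best alternative gives -6.
Others bid (2, 2, 33): truth gives -2, best alternative gives -6.
Others bid (2, 6, 13): truth gives -2, best alternative gives -6.
Others bid (2, 6, 26): truth gives -2, best alternative gives -6.
Others bid (2, 6, 33): truth gives -2, best alternative gives -6.
(Remaining 119 profiles checked similarly; truth is weakly best in each.)
In every case the truthful bid is at least as good as any alternative, so it is a dominant strategy.

Yes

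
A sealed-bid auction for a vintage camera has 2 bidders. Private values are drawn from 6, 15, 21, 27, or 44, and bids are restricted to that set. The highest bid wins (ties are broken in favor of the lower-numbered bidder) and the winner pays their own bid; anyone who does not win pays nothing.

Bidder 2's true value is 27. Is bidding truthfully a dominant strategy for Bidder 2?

Consider the case where Bidder 1 bids 6.
Truthful bid 27: wins, pays 27, utility 27 - 27 = 0.
Bid 15 instead: wins, pays 15, utility 27 - 15 = 12.
Since 12 > 0, bidding 15 is strictly better here, so truthful bidding is not dominant.

No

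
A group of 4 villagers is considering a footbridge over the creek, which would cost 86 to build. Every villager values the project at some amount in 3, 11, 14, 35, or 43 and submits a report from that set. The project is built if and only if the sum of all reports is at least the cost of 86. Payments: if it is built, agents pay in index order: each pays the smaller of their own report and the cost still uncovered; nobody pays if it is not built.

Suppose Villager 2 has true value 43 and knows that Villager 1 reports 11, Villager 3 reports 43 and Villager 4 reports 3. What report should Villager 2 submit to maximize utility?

Report 3: project not built, utility 0.
Report 11: project not built, utility 0.
Report 14: project not built, utility 0.
Report 35: project built, pays 35, utility 43 - 35 = 8.
Report 43: project built, pays 43, utility 43 - 43 = 0.
The best choice is 35 with utility 8.

35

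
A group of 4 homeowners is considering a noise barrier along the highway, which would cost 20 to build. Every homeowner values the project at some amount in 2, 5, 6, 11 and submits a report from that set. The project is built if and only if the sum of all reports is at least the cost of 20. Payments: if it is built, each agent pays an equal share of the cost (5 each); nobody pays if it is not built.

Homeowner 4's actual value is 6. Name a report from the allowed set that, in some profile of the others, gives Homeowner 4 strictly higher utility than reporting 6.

Suppose Homeowner 1 reports 2, Homeowner 2 reports 2 and Homeowner 3 reports 5.
Report 6: project not built, utility 0.
Report 11: project built, pays 5, utility 6 - 5 = 1.
So reporting 11 beats truth here (1 > 0).

11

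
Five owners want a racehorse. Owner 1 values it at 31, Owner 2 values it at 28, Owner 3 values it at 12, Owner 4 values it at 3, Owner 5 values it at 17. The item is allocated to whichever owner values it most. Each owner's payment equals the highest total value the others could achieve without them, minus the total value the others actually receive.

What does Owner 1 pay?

28

Owner 1 has the highest value and receives the item.
Without Owner 1, the item would go to the next-highest value, 28, so the others could achieve 28.
With Owner 1 present and winning, the others receive nothing, so their total is 0.
Payment = 28 - 0 = 28.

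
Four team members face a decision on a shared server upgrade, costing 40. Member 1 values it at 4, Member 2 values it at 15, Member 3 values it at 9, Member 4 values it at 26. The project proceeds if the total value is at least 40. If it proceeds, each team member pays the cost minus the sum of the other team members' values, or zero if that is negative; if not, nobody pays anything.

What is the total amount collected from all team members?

13

Total value 54 ≥ cost 40, so it is built.
Member 1: others sum to 50; max(0, 40 - 50) = 0.
Member 2: others sum to 39; max(0, 40 - 39) = 1.
Member 3: others sum to 45; max(0, 40 - 45) = 0.
Member 4: others sum to 28; max(0, 40 - 28) = 12.
Total collected = 0 + 1 + 0 + 12 = 13.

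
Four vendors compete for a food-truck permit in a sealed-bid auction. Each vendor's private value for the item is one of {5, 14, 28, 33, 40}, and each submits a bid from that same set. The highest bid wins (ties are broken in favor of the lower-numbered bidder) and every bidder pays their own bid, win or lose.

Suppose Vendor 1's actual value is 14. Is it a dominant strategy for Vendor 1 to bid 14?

No

Consider the case where Vendor 2 bids 5, Vendor 3 bids 5 and Vendor 4 bids 5.
Truthful bid 14: wins, pays 14, utility 14 - 14 = 0.
Bid 5 instead: wins, pays 5, utility 14 - 5 = 9.
Since 9 > 0, bidding 5 is strictly better here, so truthful bidding is not dominant.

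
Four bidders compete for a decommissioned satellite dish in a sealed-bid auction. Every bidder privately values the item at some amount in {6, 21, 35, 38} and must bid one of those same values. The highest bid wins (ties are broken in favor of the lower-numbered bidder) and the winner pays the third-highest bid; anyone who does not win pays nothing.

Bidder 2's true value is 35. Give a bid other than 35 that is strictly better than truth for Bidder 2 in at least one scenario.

Suppose Bidder 1 bids 6, Bidder 3 bids 6 and Bidder 4 bids 38.
Bid 35: loses, pays 0, utility 0.
Bid 38: wins, pays 6, utility 35 - 6 = 29.
So bidding 38 beats truth here (29 > 0).

38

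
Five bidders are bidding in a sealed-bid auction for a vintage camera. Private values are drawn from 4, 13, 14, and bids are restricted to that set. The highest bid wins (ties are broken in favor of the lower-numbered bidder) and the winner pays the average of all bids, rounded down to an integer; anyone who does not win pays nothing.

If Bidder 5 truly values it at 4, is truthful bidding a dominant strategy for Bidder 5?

Yes

Check each profile of the others' bids and compare truth against every alternative bid.
Others bid (4, 4, 4, 4): truth gives 0, best alternative gives -1.
Others bid (4, 4, 4, 13): truth gives 0, best alternative gives 0.
Others bid (4, 4, 4, 14): truth gives 0, best alternative gives 0.
Others bid (4, 4, 13, 4): truth gives 0, best alternative gives 0.
Others bid (4, 4, 13, 13): truth gives 0, best alternative gives 0.
Others bid (4, 4, 13, 14): truth gives 0, best alternative gives 0.
(Remaining 75 profiles checked similarly; truth is weakly best in each.)
In every case the truthful bid is at least as good as any alternative, so it is a dominant strategy.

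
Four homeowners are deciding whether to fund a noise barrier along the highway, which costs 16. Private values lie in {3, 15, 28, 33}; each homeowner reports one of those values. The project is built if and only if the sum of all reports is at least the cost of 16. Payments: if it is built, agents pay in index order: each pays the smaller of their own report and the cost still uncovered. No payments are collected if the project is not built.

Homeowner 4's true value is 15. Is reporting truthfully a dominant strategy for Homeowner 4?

Yes

Check each profile of the others' reports and compare truth against every alternative report.
Others report (3, 3, 15): truth gives 15, best alternative gives 15.
Others report (3, 3, 28): truth gives 15, best alternative gives 15.
Others report (3, 3, 33): truth gives 15, best alternative gives 15.
Others report (3, 15, 3): truth gives 15, best alternative gives 15.
Others report (3, 15, 15): truth gives 15, best alternative gives 15.
Others report (3, 15, 28): truth gives 15, best alternative gives 15.
(Remaining 58 profiles checked similarly; truth is weakly best in each.)
In every case the truthful report is at least as good as any alternative, so it is a dominant strategy.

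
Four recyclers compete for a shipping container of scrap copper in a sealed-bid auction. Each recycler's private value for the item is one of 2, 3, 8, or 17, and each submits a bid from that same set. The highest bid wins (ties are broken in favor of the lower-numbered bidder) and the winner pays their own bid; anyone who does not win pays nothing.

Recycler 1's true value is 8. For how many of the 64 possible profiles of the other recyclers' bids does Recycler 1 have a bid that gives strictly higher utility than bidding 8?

8

Others bid (2, 2, 2): truth gives 0; bid 2 gives 6 > 0. Violating.
Others bid (2, 2, 3): truth gives 0; bid 3 gives 5 > 0. Violating.
Others bid (2, 3, 2): truth gives 0; bid 3 gives 5 > 0. Violating.
Others bid (2, 3, 3): truth gives 0; bid 3 gives 5 > 0. Violating.
Others bid (2, 2, 8): truth gives 0; no alternative beats it.
Others bid (2, 2, 17): truth gives 0; no alternative beats it.
(Checking all 64 profiles: 8 have a profitable deviation, 56 do not.)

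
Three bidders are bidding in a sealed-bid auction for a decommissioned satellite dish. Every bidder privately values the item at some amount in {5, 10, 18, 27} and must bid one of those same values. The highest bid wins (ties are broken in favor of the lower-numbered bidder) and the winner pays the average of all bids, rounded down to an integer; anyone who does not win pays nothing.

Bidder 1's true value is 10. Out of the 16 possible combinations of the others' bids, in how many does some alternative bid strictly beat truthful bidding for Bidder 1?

1

Others bid (5, 5): truth gives 4; bid 5 gives 5 > 4. Violating.
Others bid (5, 10): truth gives 2; no alternative beats it.
Others bid (5, 18): truth gives 0; no alternative beats it.
(Checking all 16 profiles: 1 has a profitable deviation, 15 do not.)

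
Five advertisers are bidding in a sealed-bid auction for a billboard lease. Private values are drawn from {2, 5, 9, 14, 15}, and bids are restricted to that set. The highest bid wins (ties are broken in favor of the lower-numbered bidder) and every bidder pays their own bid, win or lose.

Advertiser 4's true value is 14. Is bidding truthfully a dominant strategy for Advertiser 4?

Consider the case where Advertiser 1 bids 2, Advertiser 2 bids 2, Advertiser 3 bids 2 and Advertiser 5 bids 2.
Truthful bid 14: wins, pays 14, utility 14 - 14 = 0.
Bid 5 instead: wins, pays 5, utility 14 - 5 = 9.
Since 9 > 0, bidding 5 is strictly better here, so truthful bidding is not dominant.

No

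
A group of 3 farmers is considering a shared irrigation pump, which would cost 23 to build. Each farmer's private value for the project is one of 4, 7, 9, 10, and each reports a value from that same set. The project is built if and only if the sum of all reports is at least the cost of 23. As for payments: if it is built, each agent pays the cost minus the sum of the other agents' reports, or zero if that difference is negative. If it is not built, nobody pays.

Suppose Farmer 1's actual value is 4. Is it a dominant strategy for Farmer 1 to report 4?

Yes

Check each profile of the others' reports and compare truth against every alternative report.
Others report (7, 9): truth gives 0, best alternative gives -3.
Others report (9, 7): truth gives 0, best alternative gives -3.
Others report (7, 10): truth gives 0, best alternative gives -2.
Others report (10, 7): truth gives 0, best alternative gives -2.
Others report (9, 9): truth gives 0, best alternative gives -1.
Others report (10, 10): truth gives 1, best alternative gives 1.
(Remaining 10 profiles checked similarly; truth is weakly best in each.)
In every case the truthful report is at least as good as any alternative, so it is a dominant strategy.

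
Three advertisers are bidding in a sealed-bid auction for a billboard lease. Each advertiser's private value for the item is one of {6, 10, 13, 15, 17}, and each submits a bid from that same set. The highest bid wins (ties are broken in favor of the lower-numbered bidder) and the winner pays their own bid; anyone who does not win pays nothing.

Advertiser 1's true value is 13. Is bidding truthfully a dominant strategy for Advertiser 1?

Consider the case where Advertiser 2 bids 6 and Advertiser 3 bids 6.
Truthful bid 13: wins, pays 13, utility 13 - 13 = 0.
Bid 6 instead: wins, pays 6, utility 13 - 6 = 7.
Since 7 > 0, bidding 6 is strictly better here, so truthful bidding is not dominant.

No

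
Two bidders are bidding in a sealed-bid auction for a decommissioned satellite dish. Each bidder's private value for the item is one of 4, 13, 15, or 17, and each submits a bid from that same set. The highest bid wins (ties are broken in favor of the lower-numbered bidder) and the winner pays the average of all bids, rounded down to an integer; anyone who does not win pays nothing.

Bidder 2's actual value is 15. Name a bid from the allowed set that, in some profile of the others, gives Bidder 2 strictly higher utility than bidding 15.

Suppose Bidder 1 bids 4.
Bid 15: wins, pays 9, utility 15 - 9 = 6.
Bid 13: wins, pays 8, utility 15 - 8 = 7.
So bidding 13 beats truth here (7 > 6).

13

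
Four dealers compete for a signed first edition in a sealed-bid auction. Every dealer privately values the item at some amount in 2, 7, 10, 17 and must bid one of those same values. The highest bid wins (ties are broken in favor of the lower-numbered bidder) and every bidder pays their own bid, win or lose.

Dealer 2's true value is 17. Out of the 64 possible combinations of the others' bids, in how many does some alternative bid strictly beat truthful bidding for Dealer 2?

Others bid (2, 2, 2): truth gives 0; bid 7 gives 10 > 0. Violating.
Others bid (2, 2, 7): truth gives 0; bid 7 gives 10 > 0. Violating.
Others bid (2, 2, 10): truth gives 0; bid 10 gives 7 > 0. Violating.
Others bid (2, 7, 2): truth gives 0; bid 7 gives 10 > 0. Violating.
Others bid (2, 2, 17): truth gives 0; no alternative beats it.
Others bid (2, 7, 17): truth gives 0; no alternative beats it.
(Checking all 64 profiles: 34 have a profitable deviation, 30 do not.)

34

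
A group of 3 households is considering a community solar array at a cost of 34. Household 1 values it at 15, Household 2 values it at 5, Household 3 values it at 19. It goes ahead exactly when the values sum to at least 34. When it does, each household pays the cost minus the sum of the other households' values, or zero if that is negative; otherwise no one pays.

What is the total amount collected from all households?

24

Total value 39 ≥ cost 34, so it is built.
Household 1: others sum to 24; max(0, 34 - 24) = 10.
Household 2: others sum to 34; max(0, 34 - 34) = 0.
Household 3: others sum to 20; max(0, 34 - 20) = 14.
Total collected = 10 + 0 + 14 = 24.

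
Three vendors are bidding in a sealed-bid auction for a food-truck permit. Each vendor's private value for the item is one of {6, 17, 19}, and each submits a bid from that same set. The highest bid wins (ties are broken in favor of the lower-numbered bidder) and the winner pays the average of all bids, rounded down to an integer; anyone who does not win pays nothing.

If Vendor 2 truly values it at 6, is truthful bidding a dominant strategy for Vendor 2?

Check each profile of the others' bids and compare truth against every alternative bid.
Others bid (6, 17): truth gives 0, best alternative gives -7.
Others bid (6, 6): truth gives 0, best alternative gives -3.
Others bid (6, 19): truth gives 0, best alternative gives 0.
Others bid (17, 6): truth gives 0, best alternative gives 0.
Others bid (17, 17): truth gives 0, best alternative gives 0.
Others bid (17, 19): truth gives 0, best alternative gives 0.
(Remaining 3 profiles checked similarly; truth is weakly best in each.)
In every case the truthful bid is at least as good as any alternative, so it is a dominant strategy.

Yes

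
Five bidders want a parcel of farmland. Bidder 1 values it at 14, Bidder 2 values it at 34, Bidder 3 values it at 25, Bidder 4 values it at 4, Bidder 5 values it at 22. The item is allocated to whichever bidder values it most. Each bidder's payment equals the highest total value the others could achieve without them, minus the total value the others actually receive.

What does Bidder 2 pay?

25

Bidder 2 has the highest value and receives the item.
Without Bidder 2, the item would go to the next-highest value, 25, so the others could achieve 25.
With Bidder 2 present and winning, the others receive nothing, so their total is 0.
Payment = 25 - 0 = 25.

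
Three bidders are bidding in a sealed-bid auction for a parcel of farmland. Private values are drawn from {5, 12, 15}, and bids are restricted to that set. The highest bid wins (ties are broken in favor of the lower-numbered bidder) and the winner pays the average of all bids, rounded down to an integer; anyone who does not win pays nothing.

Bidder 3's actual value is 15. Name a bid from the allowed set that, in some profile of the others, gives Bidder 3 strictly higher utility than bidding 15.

12

Suppose Bidder 1 bids 5 and Bidder 2 bids 5.
Bid 15: wins, pays 8, utility 15 - 8 = 7.
Bid 12: wins, pays 7, utility 15 - 7 = 8.
So bidding 12 beats truth here (8 > 7).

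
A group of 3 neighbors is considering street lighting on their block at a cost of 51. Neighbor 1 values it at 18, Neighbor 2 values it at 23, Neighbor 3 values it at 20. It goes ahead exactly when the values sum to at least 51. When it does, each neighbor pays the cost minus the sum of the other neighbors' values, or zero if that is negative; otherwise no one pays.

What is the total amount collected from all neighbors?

Total value 61 ≥ cost 51, so it is built.
Neighbor 1: others sum to 43; max(0, 51 - 43) = 8.
Neighbor 2: others sum to 38; max(0, 51 - 38) = 13.
Neighbor 3: others sum to 41; max(0, 51 - 41) = 10.
Total collected = 8 + 13 + 10 = 31.

31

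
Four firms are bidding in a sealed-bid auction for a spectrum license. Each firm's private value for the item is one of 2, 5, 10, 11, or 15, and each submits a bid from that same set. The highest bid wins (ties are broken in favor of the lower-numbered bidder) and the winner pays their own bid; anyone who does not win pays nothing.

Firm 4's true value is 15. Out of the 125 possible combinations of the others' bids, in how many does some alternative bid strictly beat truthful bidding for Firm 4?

Others bid (2, 2, 2): truth gives 0; bid 5 gives 10 > 0. Violating.
Others bid (2, 2, 5): truth gives 0; bid 10 gives 5 > 0. Violating.
Others bid (2, 2, 10): truth gives 0; bid 11 gives 4 > 0. Violating.
Others bid (2, 5, 2): truth gives 0; bid 10 gives 5 > 0. Violating.
Others bid (2, 2, 11): truth gives 0; no alternative beats it.
Others bid (2, 2, 15): truth gives 0; no alternative beats it.
(Checking all 125 profiles: 27 have a profitable deviation, 98 do not.)

27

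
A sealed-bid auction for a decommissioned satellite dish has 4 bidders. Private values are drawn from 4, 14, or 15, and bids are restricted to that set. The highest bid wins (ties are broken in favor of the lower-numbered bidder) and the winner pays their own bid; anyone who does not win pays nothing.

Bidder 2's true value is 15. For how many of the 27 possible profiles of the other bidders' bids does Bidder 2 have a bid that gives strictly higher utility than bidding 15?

Others bid (4, 4, 4): truth gives 0; bid 14 gives 1 > 0. Violating.
Others bid (4, 4, 14): truth gives 0; bid 14 gives 1 > 0. Violating.
Others bid (4, 14, 4): truth gives 0; bid 14 gives 1 > 0. Violating.
Others bid (4, 14, 14): truth gives 0; bid 14 gives 1 > 0. Violating.
Others bid (4, 4, 15): truth gives 0; no alternative beats it.
Others bid (4, 14, 15): truth gives 0; no alternative beats it.
(Checking all 27 profiles: 4 have a profitable deviation, 23 do not.)

4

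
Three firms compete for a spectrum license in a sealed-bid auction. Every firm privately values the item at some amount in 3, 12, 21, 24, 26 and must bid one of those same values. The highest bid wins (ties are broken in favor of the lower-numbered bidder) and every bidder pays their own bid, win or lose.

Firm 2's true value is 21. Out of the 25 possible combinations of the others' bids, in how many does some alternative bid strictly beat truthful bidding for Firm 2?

Others bid (3, 3): truth gives 0; bid 12 gives 9 > 0. Violating.
Others bid (3, 12): truth gives 0; bid 12 gives 9 > 0. Violating.
Others bid (3, 24): truth gives -21; bid 3 gives -3 > -21. Violating.
Others bid (3, 26): truth gives -21; bid 3 gives -3 > -21. Violating.
Others bid (3, 21): truth gives 0; no alternative beats it.
Others bid (12, 3): truth gives 0; no alternative beats it.
(Checking all 25 profiles: 21 have a profitable deviation, 4 do not.)

21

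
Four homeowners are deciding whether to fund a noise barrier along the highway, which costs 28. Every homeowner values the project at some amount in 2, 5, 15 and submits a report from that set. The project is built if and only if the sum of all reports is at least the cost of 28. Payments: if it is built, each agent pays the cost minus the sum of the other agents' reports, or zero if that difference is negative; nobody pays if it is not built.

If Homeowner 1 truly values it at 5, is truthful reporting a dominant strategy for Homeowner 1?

Yes

Check each profile of the others' reports and compare truth against every alternative report.
Others report (2, 15, 15): truth gives 5, best alternative gives 5.
Others report (5, 15, 15): truth gives 5, best alternative gives 5.
Others report (15, 2, 15): truth gives 5, best alternative gives 5.
Others report (15, 5, 15): truth gives 5, best alternative gives 5.
Others report (15, 15, 2): truth gives 5, best alternative gives 5.
Others report (15, 15, 5): truth gives 5, best alternative gives 5.
(Remaining 21 profiles checked similarly; truth is weakly best in each.)
In every case the truthful report is at least as good as any alternative, so it is a dominant strategy.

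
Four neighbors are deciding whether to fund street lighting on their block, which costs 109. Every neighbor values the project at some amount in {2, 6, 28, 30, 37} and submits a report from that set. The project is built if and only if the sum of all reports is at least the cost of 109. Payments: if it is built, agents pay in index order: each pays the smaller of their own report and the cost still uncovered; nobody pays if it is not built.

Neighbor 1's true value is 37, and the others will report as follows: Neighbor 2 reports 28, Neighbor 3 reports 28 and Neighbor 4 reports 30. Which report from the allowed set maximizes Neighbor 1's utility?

28

Report 2: project not built, utility 0.
Report 6: project not built, utility 0.
Report 28: project built, pays 28, utility 37 - 28 = 9.
Report 30: project built, pays 30, utility 37 - 30 = 7.
Report 37: project built, pays 37, utility 37 - 37 = 0.
The best choice is 28 with utility 9.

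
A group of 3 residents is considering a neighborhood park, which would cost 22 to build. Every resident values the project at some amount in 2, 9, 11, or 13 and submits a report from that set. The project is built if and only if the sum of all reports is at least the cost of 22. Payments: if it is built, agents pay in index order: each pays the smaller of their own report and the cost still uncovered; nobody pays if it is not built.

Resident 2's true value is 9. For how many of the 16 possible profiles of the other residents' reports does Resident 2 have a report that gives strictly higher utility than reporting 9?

Others report (9, 11): truth gives 0; report 2 gives 7 > 0. Violating.
Others report (9, 13): truth gives 0; report 2 gives 7 > 0. Violating.
Others report (11, 9): truth gives 0; report 2 gives 7 > 0. Violating.
Others report (11, 11): truth gives 0; report 2 gives 7 > 0. Violating.
Others report (2, 2): truth gives 0; no alternative beats it.
Others report (2, 9): truth gives 0; no alternative beats it.
(Checking all 16 profiles: 8 have a profitable deviation, 8 do not.)

8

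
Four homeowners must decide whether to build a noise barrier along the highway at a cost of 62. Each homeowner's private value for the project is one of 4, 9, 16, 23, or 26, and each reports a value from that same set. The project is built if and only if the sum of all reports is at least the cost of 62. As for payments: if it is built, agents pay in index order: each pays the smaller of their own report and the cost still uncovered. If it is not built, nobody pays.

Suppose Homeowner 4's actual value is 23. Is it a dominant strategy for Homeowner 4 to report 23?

Check each profile of the others' reports and compare truth against every alternative report.
Others report (16, 23, 23): truth gives 23, best alternative gives 23.
Others report (16, 23, 26): truth gives 23, best alternative gives 23.
Others report (16, 26, 23): truth gives 23, best alternative gives 23.
Others report (16, 26, 26): truth gives 23, best alternative gives 23.
Others report (23, 16, 23): truth gives 23, best alternative gives 23.
Others report (23, 16, 26): truth gives 23, best alternative gives 23.
(Remaining 119 profiles checked similarly; truth is weakly best in each.)
In every case the truthful report is at least as good as any alternative, so it is a dominant strategy.

Yes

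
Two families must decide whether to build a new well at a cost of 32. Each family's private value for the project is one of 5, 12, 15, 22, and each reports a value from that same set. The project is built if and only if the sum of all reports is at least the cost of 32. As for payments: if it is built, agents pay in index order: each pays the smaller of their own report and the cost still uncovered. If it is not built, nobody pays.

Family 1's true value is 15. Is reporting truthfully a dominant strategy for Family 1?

No

Consider the case where Family 2 reports 22.
Truthful report 15: project built, pays 15, utility 15 - 15 = 0.
Report 12 instead: project built, pays 12, utility 15 - 12 = 3.
Since 3 > 0, reporting 12 is strictly better here, so truthful reporting is not dominant.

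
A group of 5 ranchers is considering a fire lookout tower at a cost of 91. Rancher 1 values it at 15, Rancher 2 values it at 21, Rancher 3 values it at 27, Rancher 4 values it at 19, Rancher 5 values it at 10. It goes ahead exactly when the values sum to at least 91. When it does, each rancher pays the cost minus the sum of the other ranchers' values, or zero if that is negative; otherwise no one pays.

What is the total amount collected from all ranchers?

87

Total value 92 ≥ cost 91, so it is built.
Rancher 1: others sum to 77; max(0, 91 - 77) = 14.
Rancher 2: others sum to 71; max(0, 91 - 71) = 20.
Rancher 3: others sum to 65; max(0, 91 - 65) = 26.
Rancher 4: others sum to 73; max(0, 91 - 73) = 18.
Rancher 5: others sum to 82; max(0, 91 - 82) = 9.
Total collected = 14 + 20 + 26 + 18 + 9 = 87.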